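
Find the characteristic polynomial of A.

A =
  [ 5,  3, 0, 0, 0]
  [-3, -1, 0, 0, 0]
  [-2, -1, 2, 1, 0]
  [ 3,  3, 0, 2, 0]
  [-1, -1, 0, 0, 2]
x^5 - 10*x^4 + 40*x^3 - 80*x^2 + 80*x - 32

Expanding det(x·I − A) (e.g. by cofactor expansion or by noting that A is similar to its Jordan form J, which has the same characteristic polynomial as A) gives
  χ_A(x) = x^5 - 10*x^4 + 40*x^3 - 80*x^2 + 80*x - 32
which factors as (x - 2)^5. The eigenvalues (with algebraic multiplicities) are λ = 2 with multiplicity 5.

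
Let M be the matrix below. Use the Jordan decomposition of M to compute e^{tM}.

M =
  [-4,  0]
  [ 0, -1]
e^{tM} =
  [exp(-4*t), 0]
  [0, exp(-t)]

Strategy: write M = P · J · P⁻¹ where J is a Jordan canonical form, so e^{tM} = P · e^{tJ} · P⁻¹, and e^{tJ} can be computed block-by-block.

M has Jordan form
J =
  [-4,  0]
  [ 0, -1]
(up to reordering of blocks).

Per-block formulas:
  For a 1×1 block at λ = -4: exp(t · [-4]) = [e^(-4t)].
  For a 1×1 block at λ = -1: exp(t · [-1]) = [e^(-1t)].

After assembling e^{tJ} and conjugating by P, we get:

e^{tM} =
  [exp(-4*t), 0]
  [0, exp(-t)]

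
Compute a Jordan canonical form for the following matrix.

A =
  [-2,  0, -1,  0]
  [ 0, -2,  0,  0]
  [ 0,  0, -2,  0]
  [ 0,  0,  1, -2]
J_2(-2) ⊕ J_1(-2) ⊕ J_1(-2)

The characteristic polynomial is
  det(x·I − A) = x^4 + 8*x^3 + 24*x^2 + 32*x + 16 = (x + 2)^4

Eigenvalues and multiplicities (the geometric multiplicity of λ is n − rank(A − λI), which equals the number of Jordan blocks for λ):
  λ = -2: algebraic multiplicity = 4, geometric multiplicity = 3

Determining the block sizes for each eigenvalue:
  λ = -2: 3 blocks summing to 4 forces exactly one block of size 2 and the rest size 1 → block sizes [2, 1, 1]

Assembling the blocks gives a Jordan form
J =
  [-2,  1,  0,  0]
  [ 0, -2,  0,  0]
  [ 0,  0, -2,  0]
  [ 0,  0,  0, -2]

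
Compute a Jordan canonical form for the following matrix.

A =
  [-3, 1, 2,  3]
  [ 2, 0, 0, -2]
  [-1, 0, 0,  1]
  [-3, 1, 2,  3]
J_2(0) ⊕ J_2(0)

The characteristic polynomial is
  det(x·I − A) = x^4

Eigenvalues and multiplicities (the geometric multiplicity of λ is n − rank(A − λI), which equals the number of Jordan blocks for λ):
  λ = 0: algebraic multiplicity = 4, geometric multiplicity = 2

Determining the block sizes for each eigenvalue:
  λ = 0: with am = 4 and gm = 2, the partition is not yet determined (e.g. several partitions of 4 into 2 parts exist). Let N = A − (0)·I. Computing rank(N^1) = 2, rank(N^2) = 0; the number of blocks of size ≥ j is rank(N^{j−1}) − rank(N^j), giving [2, 2]. So we have 2 block(s) of size 2 → block sizes [2, 2]

Assembling the blocks gives a Jordan form
J =
  [0, 1, 0, 0]
  [0, 0, 0, 0]
  [0, 0, 0, 1]
  [0, 0, 0, 0]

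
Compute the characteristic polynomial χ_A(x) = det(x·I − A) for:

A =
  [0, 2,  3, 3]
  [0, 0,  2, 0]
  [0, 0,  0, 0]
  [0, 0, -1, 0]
x^4

Expanding det(x·I − A) (e.g. by cofactor expansion or by noting that A is similar to its Jordan form J, which has the same characteristic polynomial as A) gives
  χ_A(x) = x^4
which factors as x^4. The eigenvalues (with algebraic multiplicities) are λ = 0 with multiplicity 4.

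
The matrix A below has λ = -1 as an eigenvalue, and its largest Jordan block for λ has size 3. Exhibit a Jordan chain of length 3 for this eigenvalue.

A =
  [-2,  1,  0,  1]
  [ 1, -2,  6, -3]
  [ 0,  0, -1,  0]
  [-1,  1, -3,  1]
A Jordan chain for λ = -1 of length 3:
v_1 = (1, 1, 0, 0)ᵀ
v_2 = (-1, 1, 0, -1)ᵀ
v_3 = (1, 0, 0, 0)ᵀ

Let N = A − (-1)·I. We want v_3 with N^3 v_3 = 0 but N^2 v_3 ≠ 0; then v_{j-1} := N · v_j for j = 3, …, 2.

Pick v_3 = (1, 0, 0, 0)ᵀ.
Then v_2 = N · v_3 = (-1, 1, 0, -1)ᵀ.
Then v_1 = N · v_2 = (1, 1, 0, 0)ᵀ.

Sanity check: (A − (-1)·I) v_1 = (0, 0, 0, 0)ᵀ = 0. ✓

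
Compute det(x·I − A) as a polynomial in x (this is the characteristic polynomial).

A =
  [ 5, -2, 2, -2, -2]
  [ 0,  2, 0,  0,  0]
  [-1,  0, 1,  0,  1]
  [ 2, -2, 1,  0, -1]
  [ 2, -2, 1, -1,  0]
x^5 - 8*x^4 + 25*x^3 - 38*x^2 + 28*x - 8

Expanding det(x·I − A) (e.g. by cofactor expansion or by noting that A is similar to its Jordan form J, which has the same characteristic polynomial as A) gives
  χ_A(x) = x^5 - 8*x^4 + 25*x^3 - 38*x^2 + 28*x - 8
which factors as (x - 2)^3*(x - 1)^2. The eigenvalues (with algebraic multiplicities) are λ = 1 with multiplicity 2, λ = 2 with multiplicity 3.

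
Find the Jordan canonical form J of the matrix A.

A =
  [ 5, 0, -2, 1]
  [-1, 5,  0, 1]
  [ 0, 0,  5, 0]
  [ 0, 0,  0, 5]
J_3(5) ⊕ J_1(5)

The characteristic polynomial is
  det(x·I − A) = x^4 - 20*x^3 + 150*x^2 - 500*x + 625 = (x - 5)^4

Eigenvalues and multiplicities (the geometric multiplicity of λ is n − rank(A − λI), which equals the number of Jordan blocks for λ):
  λ = 5: algebraic multiplicity = 4, geometric multiplicity = 2

Determining the block sizes for each eigenvalue:
  λ = 5: with am = 4 and gm = 2, the partition is not yet determined (e.g. several partitions of 4 into 2 parts exist). Let N = A − (5)·I. Computing rank(N^1) = 2, rank(N^2) = 1, rank(N^3) = 0; the number of blocks of size ≥ j is rank(N^{j−1}) − rank(N^j), giving [2, 1, 1]. So we have 1 block(s) of size 3, 1 block(s) of size 1 → block sizes [3, 1]

Assembling the blocks gives a Jordan form
J =
  [5, 1, 0, 0]
  [0, 5, 1, 0]
  [0, 0, 5, 0]
  [0, 0, 0, 5]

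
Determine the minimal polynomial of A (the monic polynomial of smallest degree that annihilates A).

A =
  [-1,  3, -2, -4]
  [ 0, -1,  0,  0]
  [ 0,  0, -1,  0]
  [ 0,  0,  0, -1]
x^2 + 2*x + 1

The characteristic polynomial is χ_A(x) = (x + 1)^4, so the eigenvalues are known. The minimal polynomial is
  m_A(x) = Π_λ (x − λ)^{k_λ}
where k_λ is the size of the *largest* Jordan block for λ (equivalently, the smallest k with (A − λI)^k v = 0 for every generalised eigenvector v of λ).

  λ = -1: largest Jordan block has size 2, contributing (x + 1)^2

So m_A(x) = (x + 1)^2 = x^2 + 2*x + 1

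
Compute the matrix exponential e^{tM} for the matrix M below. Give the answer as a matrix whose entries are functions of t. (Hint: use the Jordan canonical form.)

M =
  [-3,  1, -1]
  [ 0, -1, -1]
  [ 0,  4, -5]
e^{tM} =
  [exp(-3*t), -t^2*exp(-3*t) + t*exp(-3*t), t^2*exp(-3*t)/2 - t*exp(-3*t)]
  [0, 2*t*exp(-3*t) + exp(-3*t), -t*exp(-3*t)]
  [0, 4*t*exp(-3*t), -2*t*exp(-3*t) + exp(-3*t)]

Strategy: write M = P · J · P⁻¹ where J is a Jordan canonical form, so e^{tM} = P · e^{tJ} · P⁻¹, and e^{tJ} can be computed block-by-block.

M has Jordan form
J =
  [-3,  1,  0]
  [ 0, -3,  1]
  [ 0,  0, -3]
(up to reordering of blocks).

Per-block formulas:
  For a 3×3 Jordan block J_3(-3): exp(t · J_3(-3)) = e^(-3t)·(I + t·N + (t^2/2)·N^2), where N is the 3×3 nilpotent shift.

After assembling e^{tJ} and conjugating by P, we get:

e^{tM} =
  [exp(-3*t), -t^2*exp(-3*t) + t*exp(-3*t), t^2*exp(-3*t)/2 - t*exp(-3*t)]
  [0, 2*t*exp(-3*t) + exp(-3*t), -t*exp(-3*t)]
  [0, 4*t*exp(-3*t), -2*t*exp(-3*t) + exp(-3*t)]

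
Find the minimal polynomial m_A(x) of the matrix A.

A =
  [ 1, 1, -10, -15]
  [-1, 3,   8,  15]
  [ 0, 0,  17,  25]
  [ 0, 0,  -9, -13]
x^3 - 6*x^2 + 12*x - 8

The characteristic polynomial is χ_A(x) = (x - 2)^4, so the eigenvalues are known. The minimal polynomial is
  m_A(x) = Π_λ (x − λ)^{k_λ}
where k_λ is the size of the *largest* Jordan block for λ (equivalently, the smallest k with (A − λI)^k v = 0 for every generalised eigenvector v of λ).

  λ = 2: largest Jordan block has size 3, contributing (x − 2)^3

So m_A(x) = (x - 2)^3 = x^3 - 6*x^2 + 12*x - 8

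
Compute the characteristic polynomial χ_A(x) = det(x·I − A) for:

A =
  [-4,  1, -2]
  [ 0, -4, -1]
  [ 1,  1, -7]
x^3 + 15*x^2 + 75*x + 125

Expanding det(x·I − A) (e.g. by cofactor expansion or by noting that A is similar to its Jordan form J, which has the same characteristic polynomial as A) gives
  χ_A(x) = x^3 + 15*x^2 + 75*x + 125
which factors as (x + 5)^3. The eigenvalues (with algebraic multiplicities) are λ = -5 with multiplicity 3.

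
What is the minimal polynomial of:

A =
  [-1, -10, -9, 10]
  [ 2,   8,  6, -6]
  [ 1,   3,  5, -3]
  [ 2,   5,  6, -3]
x^3 - 7*x^2 + 16*x - 12

The characteristic polynomial is χ_A(x) = (x - 3)*(x - 2)^3, so the eigenvalues are known. The minimal polynomial is
  m_A(x) = Π_λ (x − λ)^{k_λ}
where k_λ is the size of the *largest* Jordan block for λ (equivalently, the smallest k with (A − λI)^k v = 0 for every generalised eigenvector v of λ).

  λ = 2: largest Jordan block has size 2, contributing (x − 2)^2
  λ = 3: largest Jordan block has size 1, contributing (x − 3)

So m_A(x) = (x - 3)*(x - 2)^2 = x^3 - 7*x^2 + 16*x - 12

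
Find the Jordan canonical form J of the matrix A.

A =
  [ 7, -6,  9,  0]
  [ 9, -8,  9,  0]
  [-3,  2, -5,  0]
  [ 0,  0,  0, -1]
J_2(-2) ⊕ J_1(-2) ⊕ J_1(-1)

The characteristic polynomial is
  det(x·I − A) = x^4 + 7*x^3 + 18*x^2 + 20*x + 8 = (x + 1)*(x + 2)^3

Eigenvalues and multiplicities (the geometric multiplicity of λ is n − rank(A − λI), which equals the number of Jordan blocks for λ):
  λ = -2: algebraic multiplicity = 3, geometric multiplicity = 2
  λ = -1: algebraic multiplicity = 1, geometric multiplicity = 1

Determining the block sizes for each eigenvalue:
  λ = -2: 2 blocks summing to 3 forces exactly one block of size 2 and the rest size 1 → block sizes [2, 1]
  λ = -1: one block (gm = 1), so the single block has size am = 1 → block sizes [1]

Assembling the blocks gives a Jordan form
J =
  [-2,  1,  0,  0]
  [ 0, -2,  0,  0]
  [ 0,  0, -2,  0]
  [ 0,  0,  0, -1]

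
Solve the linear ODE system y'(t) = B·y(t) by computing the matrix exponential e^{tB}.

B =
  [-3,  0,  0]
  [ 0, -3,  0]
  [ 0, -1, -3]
e^{tB} =
  [exp(-3*t), 0, 0]
  [0, exp(-3*t), 0]
  [0, -t*exp(-3*t), exp(-3*t)]

Strategy: write B = P · J · P⁻¹ where J is a Jordan canonical form, so e^{tB} = P · e^{tJ} · P⁻¹, and e^{tJ} can be computed block-by-block.

B has Jordan form
J =
  [-3,  1,  0]
  [ 0, -3,  0]
  [ 0,  0, -3]
(up to reordering of blocks).

Per-block formulas:
  For a 2×2 Jordan block J_2(-3): exp(t · J_2(-3)) = e^(-3t)·(I + t·N), where N is the 2×2 nilpotent shift.
  For a 1×1 block at λ = -3: exp(t · [-3]) = [e^(-3t)].

After assembling e^{tJ} and conjugating by P, we get:

e^{tB} =
  [exp(-3*t), 0, 0]
  [0, exp(-3*t), 0]
  [0, -t*exp(-3*t), exp(-3*t)]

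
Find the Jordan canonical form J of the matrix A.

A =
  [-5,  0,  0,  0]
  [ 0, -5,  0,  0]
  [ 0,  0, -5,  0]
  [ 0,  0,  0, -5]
J_1(-5) ⊕ J_1(-5) ⊕ J_1(-5) ⊕ J_1(-5)

The characteristic polynomial is
  det(x·I − A) = x^4 + 20*x^3 + 150*x^2 + 500*x + 625 = (x + 5)^4

Eigenvalues and multiplicities (the geometric multiplicity of λ is n − rank(A − λI), which equals the number of Jordan blocks for λ):
  λ = -5: algebraic multiplicity = 4, geometric multiplicity = 4

Determining the block sizes for each eigenvalue:
  λ = -5: gm = am = 4, so every block has size 1 → block sizes [1, 1, 1, 1]

Assembling the blocks gives a Jordan form
J =
  [-5,  0,  0,  0]
  [ 0, -5,  0,  0]
  [ 0,  0, -5,  0]
  [ 0,  0,  0, -5]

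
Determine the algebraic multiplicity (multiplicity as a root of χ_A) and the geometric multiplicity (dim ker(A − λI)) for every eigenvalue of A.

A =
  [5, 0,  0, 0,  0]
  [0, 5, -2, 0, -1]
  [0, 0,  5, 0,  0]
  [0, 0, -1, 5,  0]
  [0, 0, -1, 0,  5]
λ = 5: alg = 5, geom = 3

Step 1 — factor the characteristic polynomial to read off the algebraic multiplicities:
  χ_A(x) = (x - 5)^5

Step 2 — compute geometric multiplicities via the rank-nullity identity g(λ) = n − rank(A − λI):
  rank(A − (5)·I) = 2, so dim ker(A − (5)·I) = n − 2 = 3

Summary:
  λ = 5: algebraic multiplicity = 5, geometric multiplicity = 3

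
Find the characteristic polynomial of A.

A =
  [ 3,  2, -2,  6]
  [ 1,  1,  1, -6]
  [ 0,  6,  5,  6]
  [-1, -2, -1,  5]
x^4 - 14*x^3 + 60*x^2 - 50*x - 125

Expanding det(x·I − A) (e.g. by cofactor expansion or by noting that A is similar to its Jordan form J, which has the same characteristic polynomial as A) gives
  χ_A(x) = x^4 - 14*x^3 + 60*x^2 - 50*x - 125
which factors as (x - 5)^3*(x + 1). The eigenvalues (with algebraic multiplicities) are λ = -1 with multiplicity 1, λ = 5 with multiplicity 3.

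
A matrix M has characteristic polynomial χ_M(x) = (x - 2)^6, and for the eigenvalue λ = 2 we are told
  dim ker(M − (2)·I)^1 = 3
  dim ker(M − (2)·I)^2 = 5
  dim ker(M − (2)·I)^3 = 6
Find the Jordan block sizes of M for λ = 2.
Block sizes for λ = 2: [3, 2, 1]

From the dimensions of kernels of powers, the number of Jordan blocks of size at least j is d_j − d_{j−1} where d_j = dim ker(N^j) (with d_0 = 0). Computing the differences gives [3, 2, 1].
The number of blocks of size exactly k is (#blocks of size ≥ k) − (#blocks of size ≥ k + 1), so the partition is: 1 block(s) of size 1, 1 block(s) of size 2, 1 block(s) of size 3.
In nonincreasing order the block sizes are [3, 2, 1].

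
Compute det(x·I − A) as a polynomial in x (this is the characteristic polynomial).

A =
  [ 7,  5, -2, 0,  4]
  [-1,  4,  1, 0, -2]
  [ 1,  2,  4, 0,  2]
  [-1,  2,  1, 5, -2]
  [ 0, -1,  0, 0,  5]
x^5 - 25*x^4 + 250*x^3 - 1250*x^2 + 3125*x - 3125

Expanding det(x·I − A) (e.g. by cofactor expansion or by noting that A is similar to its Jordan form J, which has the same characteristic polynomial as A) gives
  χ_A(x) = x^5 - 25*x^4 + 250*x^3 - 1250*x^2 + 3125*x - 3125
which factors as (x - 5)^5. The eigenvalues (with algebraic multiplicities) are λ = 5 with multiplicity 5.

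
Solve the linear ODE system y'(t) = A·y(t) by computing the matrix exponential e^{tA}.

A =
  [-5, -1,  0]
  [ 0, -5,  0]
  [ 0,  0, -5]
e^{tA} =
  [exp(-5*t), -t*exp(-5*t), 0]
  [0, exp(-5*t), 0]
  [0, 0, exp(-5*t)]

Strategy: write A = P · J · P⁻¹ where J is a Jordan canonical form, so e^{tA} = P · e^{tJ} · P⁻¹, and e^{tJ} can be computed block-by-block.

A has Jordan form
J =
  [-5,  1,  0]
  [ 0, -5,  0]
  [ 0,  0, -5]
(up to reordering of blocks).

Per-block formulas:
  For a 1×1 block at λ = -5: exp(t · [-5]) = [e^(-5t)].
  For a 2×2 Jordan block J_2(-5): exp(t · J_2(-5)) = e^(-5t)·(I + t·N), where N is the 2×2 nilpotent shift.

After assembling e^{tJ} and conjugating by P, we get:

e^{tA} =
  [exp(-5*t), -t*exp(-5*t), 0]
  [0, exp(-5*t), 0]
  [0, 0, exp(-5*t)]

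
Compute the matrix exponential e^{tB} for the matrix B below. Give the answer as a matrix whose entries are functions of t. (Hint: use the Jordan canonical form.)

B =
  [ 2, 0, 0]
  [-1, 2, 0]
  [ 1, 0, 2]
e^{tB} =
  [exp(2*t), 0, 0]
  [-t*exp(2*t), exp(2*t), 0]
  [t*exp(2*t), 0, exp(2*t)]

Strategy: write B = P · J · P⁻¹ where J is a Jordan canonical form, so e^{tB} = P · e^{tJ} · P⁻¹, and e^{tJ} can be computed block-by-block.

B has Jordan form
J =
  [2, 1, 0]
  [0, 2, 0]
  [0, 0, 2]
(up to reordering of blocks).

Per-block formulas:
  For a 2×2 Jordan block J_2(2): exp(t · J_2(2)) = e^(2t)·(I + t·N), where N is the 2×2 nilpotent shift.
  For a 1×1 block at λ = 2: exp(t · [2]) = [e^(2t)].

After assembling e^{tJ} and conjugating by P, we get:

e^{tB} =
  [exp(2*t), 0, 0]
  [-t*exp(2*t), exp(2*t), 0]
  [t*exp(2*t), 0, exp(2*t)]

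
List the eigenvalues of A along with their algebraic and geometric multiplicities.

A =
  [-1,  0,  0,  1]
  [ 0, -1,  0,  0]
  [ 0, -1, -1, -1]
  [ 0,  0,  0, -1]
λ = -1: alg = 4, geom = 2

Step 1 — factor the characteristic polynomial to read off the algebraic multiplicities:
  χ_A(x) = (x + 1)^4

Step 2 — compute geometric multiplicities via the rank-nullity identity g(λ) = n − rank(A − λI):
  rank(A − (-1)·I) = 2, so dim ker(A − (-1)·I) = n − 2 = 2

Summary:
  λ = -1: algebraic multiplicity = 4, geometric multiplicity = 2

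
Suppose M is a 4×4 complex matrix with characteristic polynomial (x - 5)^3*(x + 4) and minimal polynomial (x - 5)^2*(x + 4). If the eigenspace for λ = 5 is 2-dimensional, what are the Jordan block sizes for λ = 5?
Block sizes for λ = 5: [2, 1]

Step 1 — from the characteristic polynomial, algebraic multiplicity of λ = 5 is 3. From dim ker(M − (5)·I) = 2, there are exactly 2 Jordan blocks for λ = 5.
Step 2 — from the minimal polynomial, the factor (x − 5)^2 tells us the largest block for λ = 5 has size 2.
Step 3 — with total size 3, 2 blocks, and largest block 2, the block sizes (in nonincreasing order) are [2, 1].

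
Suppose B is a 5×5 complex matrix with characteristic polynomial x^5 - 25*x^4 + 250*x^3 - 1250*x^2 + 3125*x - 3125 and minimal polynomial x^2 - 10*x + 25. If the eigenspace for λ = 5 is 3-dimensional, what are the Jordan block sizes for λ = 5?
Block sizes for λ = 5: [2, 2, 1]

Step 1 — from the characteristic polynomial, algebraic multiplicity of λ = 5 is 5. From dim ker(B − (5)·I) = 3, there are exactly 3 Jordan blocks for λ = 5.
Step 2 — from the minimal polynomial, the factor (x − 5)^2 tells us the largest block for λ = 5 has size 2.
Step 3 — with total size 5, 3 blocks, and largest block 2, the block sizes (in nonincreasing order) are [2, 2, 1].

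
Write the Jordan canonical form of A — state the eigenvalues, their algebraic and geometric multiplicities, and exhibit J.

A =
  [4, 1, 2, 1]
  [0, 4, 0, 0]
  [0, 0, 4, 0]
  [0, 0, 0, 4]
J_2(4) ⊕ J_1(4) ⊕ J_1(4)

The characteristic polynomial is
  det(x·I − A) = x^4 - 16*x^3 + 96*x^2 - 256*x + 256 = (x - 4)^4

Eigenvalues and multiplicities (the geometric multiplicity of λ is n − rank(A − λI), which equals the number of Jordan blocks for λ):
  λ = 4: algebraic multiplicity = 4, geometric multiplicity = 3

Determining the block sizes for each eigenvalue:
  λ = 4: 3 blocks summing to 4 forces exactly one block of size 2 and the rest size 1 → block sizes [2, 1, 1]

Assembling the blocks gives a Jordan form
J =
  [4, 1, 0, 0]
  [0, 4, 0, 0]
  [0, 0, 4, 0]
  [0, 0, 0, 4]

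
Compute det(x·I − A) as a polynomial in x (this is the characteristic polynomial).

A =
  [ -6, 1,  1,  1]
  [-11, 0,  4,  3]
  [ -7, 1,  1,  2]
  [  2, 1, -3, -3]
x^4 + 8*x^3 + 24*x^2 + 32*x + 16

Expanding det(x·I − A) (e.g. by cofactor expansion or by noting that A is similar to its Jordan form J, which has the same characteristic polynomial as A) gives
  χ_A(x) = x^4 + 8*x^3 + 24*x^2 + 32*x + 16
which factors as (x + 2)^4. The eigenvalues (with algebraic multiplicities) are λ = -2 with multiplicity 4.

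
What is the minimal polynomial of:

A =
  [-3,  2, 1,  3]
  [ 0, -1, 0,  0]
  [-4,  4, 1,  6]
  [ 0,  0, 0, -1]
x^2 + 2*x + 1

The characteristic polynomial is χ_A(x) = (x + 1)^4, so the eigenvalues are known. The minimal polynomial is
  m_A(x) = Π_λ (x − λ)^{k_λ}
where k_λ is the size of the *largest* Jordan block for λ (equivalently, the smallest k with (A − λI)^k v = 0 for every generalised eigenvector v of λ).

  λ = -1: largest Jordan block has size 2, contributing (x + 1)^2

So m_A(x) = (x + 1)^2 = x^2 + 2*x + 1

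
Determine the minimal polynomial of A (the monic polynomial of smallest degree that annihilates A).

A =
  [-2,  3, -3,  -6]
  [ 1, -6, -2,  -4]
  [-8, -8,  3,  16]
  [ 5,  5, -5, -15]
x^3 + 15*x^2 + 75*x + 125

The characteristic polynomial is χ_A(x) = (x + 5)^4, so the eigenvalues are known. The minimal polynomial is
  m_A(x) = Π_λ (x − λ)^{k_λ}
where k_λ is the size of the *largest* Jordan block for λ (equivalently, the smallest k with (A − λI)^k v = 0 for every generalised eigenvector v of λ).

  λ = -5: largest Jordan block has size 3, contributing (x + 5)^3

So m_A(x) = (x + 5)^3 = x^3 + 15*x^2 + 75*x + 125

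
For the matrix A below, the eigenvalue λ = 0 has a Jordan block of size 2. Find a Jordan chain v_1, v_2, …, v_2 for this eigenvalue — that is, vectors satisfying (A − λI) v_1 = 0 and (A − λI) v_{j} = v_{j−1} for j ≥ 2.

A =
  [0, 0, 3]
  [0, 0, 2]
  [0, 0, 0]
A Jordan chain for λ = 0 of length 2:
v_1 = (3, 2, 0)ᵀ
v_2 = (0, 0, 1)ᵀ

Let N = A − (0)·I. We want v_2 with N^2 v_2 = 0 but N^1 v_2 ≠ 0; then v_{j-1} := N · v_j for j = 2, …, 2.

Pick v_2 = (0, 0, 1)ᵀ.
Then v_1 = N · v_2 = (3, 2, 0)ᵀ.

Sanity check: (A − (0)·I) v_1 = (0, 0, 0)ᵀ = 0. ✓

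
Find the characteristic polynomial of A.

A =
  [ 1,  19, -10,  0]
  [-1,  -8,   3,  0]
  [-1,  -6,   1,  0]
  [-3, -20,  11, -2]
x^4 + 8*x^3 + 24*x^2 + 32*x + 16

Expanding det(x·I − A) (e.g. by cofactor expansion or by noting that A is similar to its Jordan form J, which has the same characteristic polynomial as A) gives
  χ_A(x) = x^4 + 8*x^3 + 24*x^2 + 32*x + 16
which factors as (x + 2)^4. The eigenvalues (with algebraic multiplicities) are λ = -2 with multiplicity 4.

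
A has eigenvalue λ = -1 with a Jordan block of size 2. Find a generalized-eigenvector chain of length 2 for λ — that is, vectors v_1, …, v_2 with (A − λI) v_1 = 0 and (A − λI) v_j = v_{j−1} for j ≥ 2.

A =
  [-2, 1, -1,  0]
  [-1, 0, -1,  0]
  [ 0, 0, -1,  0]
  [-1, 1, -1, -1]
A Jordan chain for λ = -1 of length 2:
v_1 = (-1, -1, 0, -1)ᵀ
v_2 = (1, 0, 0, 0)ᵀ

Let N = A − (-1)·I. We want v_2 with N^2 v_2 = 0 but N^1 v_2 ≠ 0; then v_{j-1} := N · v_j for j = 2, …, 2.

Pick v_2 = (1, 0, 0, 0)ᵀ.
Then v_1 = N · v_2 = (-1, -1, 0, -1)ᵀ.

Sanity check: (A − (-1)·I) v_1 = (0, 0, 0, 0)ᵀ = 0. ✓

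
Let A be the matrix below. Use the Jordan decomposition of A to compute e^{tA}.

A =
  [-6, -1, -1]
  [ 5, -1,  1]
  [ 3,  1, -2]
e^{tA} =
  [t^2*exp(-3*t)/2 - 3*t*exp(-3*t) + exp(-3*t), -t*exp(-3*t), t^2*exp(-3*t)/2 - t*exp(-3*t)]
  [-t^2*exp(-3*t) + 5*t*exp(-3*t), 2*t*exp(-3*t) + exp(-3*t), -t^2*exp(-3*t) + t*exp(-3*t)]
  [-t^2*exp(-3*t)/2 + 3*t*exp(-3*t), t*exp(-3*t), -t^2*exp(-3*t)/2 + t*exp(-3*t) + exp(-3*t)]

Strategy: write A = P · J · P⁻¹ where J is a Jordan canonical form, so e^{tA} = P · e^{tJ} · P⁻¹, and e^{tJ} can be computed block-by-block.

A has Jordan form
J =
  [-3,  1,  0]
  [ 0, -3,  1]
  [ 0,  0, -3]
(up to reordering of blocks).

Per-block formulas:
  For a 3×3 Jordan block J_3(-3): exp(t · J_3(-3)) = e^(-3t)·(I + t·N + (t^2/2)·N^2), where N is the 3×3 nilpotent shift.

After assembling e^{tJ} and conjugating by P, we get:

e^{tA} =
  [t^2*exp(-3*t)/2 - 3*t*exp(-3*t) + exp(-3*t), -t*exp(-3*t), t^2*exp(-3*t)/2 - t*exp(-3*t)]
  [-t^2*exp(-3*t) + 5*t*exp(-3*t), 2*t*exp(-3*t) + exp(-3*t), -t^2*exp(-3*t) + t*exp(-3*t)]
  [-t^2*exp(-3*t)/2 + 3*t*exp(-3*t), t*exp(-3*t), -t^2*exp(-3*t)/2 + t*exp(-3*t) + exp(-3*t)]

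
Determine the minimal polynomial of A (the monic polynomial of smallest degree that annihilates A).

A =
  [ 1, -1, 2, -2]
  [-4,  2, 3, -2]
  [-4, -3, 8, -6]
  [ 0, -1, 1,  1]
x^3 - 9*x^2 + 27*x - 27

The characteristic polynomial is χ_A(x) = (x - 3)^4, so the eigenvalues are known. The minimal polynomial is
  m_A(x) = Π_λ (x − λ)^{k_λ}
where k_λ is the size of the *largest* Jordan block for λ (equivalently, the smallest k with (A − λI)^k v = 0 for every generalised eigenvector v of λ).

  λ = 3: largest Jordan block has size 3, contributing (x − 3)^3

So m_A(x) = (x - 3)^3 = x^3 - 9*x^2 + 27*x - 27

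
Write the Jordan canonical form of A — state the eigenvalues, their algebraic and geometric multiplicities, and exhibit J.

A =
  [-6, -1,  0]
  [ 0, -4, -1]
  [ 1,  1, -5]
J_3(-5)

The characteristic polynomial is
  det(x·I − A) = x^3 + 15*x^2 + 75*x + 125 = (x + 5)^3

Eigenvalues and multiplicities (the geometric multiplicity of λ is n − rank(A − λI), which equals the number of Jordan blocks for λ):
  λ = -5: algebraic multiplicity = 3, geometric multiplicity = 1

Determining the block sizes for each eigenvalue:
  λ = -5: one block (gm = 1), so the single block has size am = 3 → block sizes [3]

Assembling the blocks gives a Jordan form
J =
  [-5,  1,  0]
  [ 0, -5,  1]
  [ 0,  0, -5]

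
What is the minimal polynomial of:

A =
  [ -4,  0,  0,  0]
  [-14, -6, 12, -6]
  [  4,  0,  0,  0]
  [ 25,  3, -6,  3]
x^3 + 7*x^2 + 12*x

The characteristic polynomial is χ_A(x) = x^2*(x + 3)*(x + 4), so the eigenvalues are known. The minimal polynomial is
  m_A(x) = Π_λ (x − λ)^{k_λ}
where k_λ is the size of the *largest* Jordan block for λ (equivalently, the smallest k with (A − λI)^k v = 0 for every generalised eigenvector v of λ).

  λ = -4: largest Jordan block has size 1, contributing (x + 4)
  λ = -3: largest Jordan block has size 1, contributing (x + 3)
  λ = 0: largest Jordan block has size 1, contributing (x − 0)

So m_A(x) = x*(x + 3)*(x + 4) = x^3 + 7*x^2 + 12*x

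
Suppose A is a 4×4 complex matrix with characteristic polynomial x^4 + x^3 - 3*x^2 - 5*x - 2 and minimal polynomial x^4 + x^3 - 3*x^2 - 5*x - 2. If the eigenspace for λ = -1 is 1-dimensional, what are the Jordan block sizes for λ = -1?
Block sizes for λ = -1: [3]

Step 1 — from the characteristic polynomial, algebraic multiplicity of λ = -1 is 3. From dim ker(A − (-1)·I) = 1, there are exactly 1 Jordan blocks for λ = -1.
Step 2 — from the minimal polynomial, the factor (x + 1)^3 tells us the largest block for λ = -1 has size 3.
Step 3 — with total size 3, 1 blocks, and largest block 3, the block sizes (in nonincreasing order) are [3].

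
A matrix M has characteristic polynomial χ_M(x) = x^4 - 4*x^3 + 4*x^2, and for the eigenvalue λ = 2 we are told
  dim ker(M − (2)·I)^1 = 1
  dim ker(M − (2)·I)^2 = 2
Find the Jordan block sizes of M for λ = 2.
Block sizes for λ = 2: [2]

From the dimensions of kernels of powers, the number of Jordan blocks of size at least j is d_j − d_{j−1} where d_j = dim ker(N^j) (with d_0 = 0). Computing the differences gives [1, 1].
The number of blocks of size exactly k is (#blocks of size ≥ k) − (#blocks of size ≥ k + 1), so the partition is: 1 block(s) of size 2.
In nonincreasing order the block sizes are [2].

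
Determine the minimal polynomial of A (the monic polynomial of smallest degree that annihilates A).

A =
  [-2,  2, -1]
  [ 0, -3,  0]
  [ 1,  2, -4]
x^2 + 6*x + 9

The characteristic polynomial is χ_A(x) = (x + 3)^3, so the eigenvalues are known. The minimal polynomial is
  m_A(x) = Π_λ (x − λ)^{k_λ}
where k_λ is the size of the *largest* Jordan block for λ (equivalently, the smallest k with (A − λI)^k v = 0 for every generalised eigenvector v of λ).

  λ = -3: largest Jordan block has size 2, contributing (x + 3)^2

So m_A(x) = (x + 3)^2 = x^2 + 6*x + 9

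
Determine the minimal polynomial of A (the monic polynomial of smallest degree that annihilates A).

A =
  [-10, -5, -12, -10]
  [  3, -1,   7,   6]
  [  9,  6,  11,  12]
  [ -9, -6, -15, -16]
x^3 + 12*x^2 + 48*x + 64

The characteristic polynomial is χ_A(x) = (x + 4)^4, so the eigenvalues are known. The minimal polynomial is
  m_A(x) = Π_λ (x − λ)^{k_λ}
where k_λ is the size of the *largest* Jordan block for λ (equivalently, the smallest k with (A − λI)^k v = 0 for every generalised eigenvector v of λ).

  λ = -4: largest Jordan block has size 3, contributing (x + 4)^3

So m_A(x) = (x + 4)^3 = x^3 + 12*x^2 + 48*x + 64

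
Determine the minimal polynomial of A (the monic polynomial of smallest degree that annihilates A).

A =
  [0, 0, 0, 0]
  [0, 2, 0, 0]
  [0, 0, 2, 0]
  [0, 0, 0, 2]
x^2 - 2*x

The characteristic polynomial is χ_A(x) = x*(x - 2)^3, so the eigenvalues are known. The minimal polynomial is
  m_A(x) = Π_λ (x − λ)^{k_λ}
where k_λ is the size of the *largest* Jordan block for λ (equivalently, the smallest k with (A − λI)^k v = 0 for every generalised eigenvector v of λ).

  λ = 0: largest Jordan block has size 1, contributing (x − 0)
  λ = 2: largest Jordan block has size 1, contributing (x − 2)

So m_A(x) = x*(x - 2) = x^2 - 2*x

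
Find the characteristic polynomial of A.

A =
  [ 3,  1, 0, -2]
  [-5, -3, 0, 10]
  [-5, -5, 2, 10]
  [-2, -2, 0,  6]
x^4 - 8*x^3 + 24*x^2 - 32*x + 16

Expanding det(x·I − A) (e.g. by cofactor expansion or by noting that A is similar to its Jordan form J, which has the same characteristic polynomial as A) gives
  χ_A(x) = x^4 - 8*x^3 + 24*x^2 - 32*x + 16
which factors as (x - 2)^4. The eigenvalues (with algebraic multiplicities) are λ = 2 with multiplicity 4.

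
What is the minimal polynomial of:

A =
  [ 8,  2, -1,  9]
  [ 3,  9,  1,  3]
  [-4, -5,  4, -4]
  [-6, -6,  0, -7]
x^4 - 14*x^3 + 60*x^2 - 50*x - 125

The characteristic polynomial is χ_A(x) = (x - 5)^3*(x + 1), so the eigenvalues are known. The minimal polynomial is
  m_A(x) = Π_λ (x − λ)^{k_λ}
where k_λ is the size of the *largest* Jordan block for λ (equivalently, the smallest k with (A − λI)^k v = 0 for every generalised eigenvector v of λ).

  λ = -1: largest Jordan block has size 1, contributing (x + 1)
  λ = 5: largest Jordan block has size 3, contributing (x − 5)^3

So m_A(x) = (x - 5)^3*(x + 1) = x^4 - 14*x^3 + 60*x^2 - 50*x - 125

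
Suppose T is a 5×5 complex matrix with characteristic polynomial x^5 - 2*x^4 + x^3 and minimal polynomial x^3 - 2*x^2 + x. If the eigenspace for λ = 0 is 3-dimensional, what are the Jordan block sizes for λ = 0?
Block sizes for λ = 0: [1, 1, 1]

Step 1 — from the characteristic polynomial, algebraic multiplicity of λ = 0 is 3. From dim ker(T − (0)·I) = 3, there are exactly 3 Jordan blocks for λ = 0.
Step 2 — from the minimal polynomial, the factor (x − 0) tells us the largest block for λ = 0 has size 1.
Step 3 — with total size 3, 3 blocks, and largest block 1, the block sizes (in nonincreasing order) are [1, 1, 1].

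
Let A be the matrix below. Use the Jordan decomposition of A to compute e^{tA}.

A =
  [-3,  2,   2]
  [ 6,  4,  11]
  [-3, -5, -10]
e^{tA} =
  [3*t^2*exp(-3*t) + exp(-3*t), 2*t^2*exp(-3*t) + 2*t*exp(-3*t), 4*t^2*exp(-3*t) + 2*t*exp(-3*t)]
  [9*t^2*exp(-3*t)/2 + 6*t*exp(-3*t), 3*t^2*exp(-3*t) + 7*t*exp(-3*t) + exp(-3*t), 6*t^2*exp(-3*t) + 11*t*exp(-3*t)]
  [-9*t^2*exp(-3*t)/2 - 3*t*exp(-3*t), -3*t^2*exp(-3*t) - 5*t*exp(-3*t), -6*t^2*exp(-3*t) - 7*t*exp(-3*t) + exp(-3*t)]

Strategy: write A = P · J · P⁻¹ where J is a Jordan canonical form, so e^{tA} = P · e^{tJ} · P⁻¹, and e^{tJ} can be computed block-by-block.

A has Jordan form
J =
  [-3,  1,  0]
  [ 0, -3,  1]
  [ 0,  0, -3]
(up to reordering of blocks).

Per-block formulas:
  For a 3×3 Jordan block J_3(-3): exp(t · J_3(-3)) = e^(-3t)·(I + t·N + (t^2/2)·N^2), where N is the 3×3 nilpotent shift.

After assembling e^{tJ} and conjugating by P, we get:

e^{tA} =
  [3*t^2*exp(-3*t) + exp(-3*t), 2*t^2*exp(-3*t) + 2*t*exp(-3*t), 4*t^2*exp(-3*t) + 2*t*exp(-3*t)]
  [9*t^2*exp(-3*t)/2 + 6*t*exp(-3*t), 3*t^2*exp(-3*t) + 7*t*exp(-3*t) + exp(-3*t), 6*t^2*exp(-3*t) + 11*t*exp(-3*t)]
  [-9*t^2*exp(-3*t)/2 - 3*t*exp(-3*t), -3*t^2*exp(-3*t) - 5*t*exp(-3*t), -6*t^2*exp(-3*t) - 7*t*exp(-3*t) + exp(-3*t)]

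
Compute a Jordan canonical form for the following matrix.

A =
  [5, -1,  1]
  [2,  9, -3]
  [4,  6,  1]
J_3(5)

The characteristic polynomial is
  det(x·I − A) = x^3 - 15*x^2 + 75*x - 125 = (x - 5)^3

Eigenvalues and multiplicities (the geometric multiplicity of λ is n − rank(A − λI), which equals the number of Jordan blocks for λ):
  λ = 5: algebraic multiplicity = 3, geometric multiplicity = 1

Determining the block sizes for each eigenvalue:
  λ = 5: one block (gm = 1), so the single block has size am = 3 → block sizes [3]

Assembling the blocks gives a Jordan form
J =
  [5, 1, 0]
  [0, 5, 1]
  [0, 0, 5]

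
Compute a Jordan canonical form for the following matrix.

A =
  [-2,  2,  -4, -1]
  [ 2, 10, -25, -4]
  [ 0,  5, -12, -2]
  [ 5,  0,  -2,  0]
J_2(-1) ⊕ J_2(-1)

The characteristic polynomial is
  det(x·I − A) = x^4 + 4*x^3 + 6*x^2 + 4*x + 1 = (x + 1)^4

Eigenvalues and multiplicities (the geometric multiplicity of λ is n − rank(A − λI), which equals the number of Jordan blocks for λ):
  λ = -1: algebraic multiplicity = 4, geometric multiplicity = 2

Determining the block sizes for each eigenvalue:
  λ = -1: with am = 4 and gm = 2, the partition is not yet determined (e.g. several partitions of 4 into 2 parts exist). Let N = A − (-1)·I. Computing rank(N^1) = 2, rank(N^2) = 0; the number of blocks of size ≥ j is rank(N^{j−1}) − rank(N^j), giving [2, 2]. So we have 2 block(s) of size 2 → block sizes [2, 2]

Assembling the blocks gives a Jordan form
J =
  [-1,  1,  0,  0]
  [ 0, -1,  0,  0]
  [ 0,  0, -1,  1]
  [ 0,  0,  0, -1]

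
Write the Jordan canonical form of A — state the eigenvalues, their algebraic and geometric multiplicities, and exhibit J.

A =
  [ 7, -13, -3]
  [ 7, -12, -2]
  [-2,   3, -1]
J_3(-2)

The characteristic polynomial is
  det(x·I − A) = x^3 + 6*x^2 + 12*x + 8 = (x + 2)^3

Eigenvalues and multiplicities (the geometric multiplicity of λ is n − rank(A − λI), which equals the number of Jordan blocks for λ):
  λ = -2: algebraic multiplicity = 3, geometric multiplicity = 1

Determining the block sizes for each eigenvalue:
  λ = -2: one block (gm = 1), so the single block has size am = 3 → block sizes [3]

Assembling the blocks gives a Jordan form
J =
  [-2,  1,  0]
  [ 0, -2,  1]
  [ 0,  0, -2]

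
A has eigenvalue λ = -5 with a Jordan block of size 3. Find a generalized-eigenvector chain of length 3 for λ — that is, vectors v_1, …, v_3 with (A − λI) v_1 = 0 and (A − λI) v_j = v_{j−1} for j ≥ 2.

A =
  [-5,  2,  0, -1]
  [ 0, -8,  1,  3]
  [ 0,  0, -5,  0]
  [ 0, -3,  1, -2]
A Jordan chain for λ = -5 of length 3:
v_1 = (-3, 0, 0, 0)ᵀ
v_2 = (2, -3, 0, -3)ᵀ
v_3 = (0, 1, 0, 0)ᵀ

Let N = A − (-5)·I. We want v_3 with N^3 v_3 = 0 but N^2 v_3 ≠ 0; then v_{j-1} := N · v_j for j = 3, …, 2.

Pick v_3 = (0, 1, 0, 0)ᵀ.
Then v_2 = N · v_3 = (2, -3, 0, -3)ᵀ.
Then v_1 = N · v_2 = (-3, 0, 0, 0)ᵀ.

Sanity check: (A − (-5)·I) v_1 = (0, 0, 0, 0)ᵀ = 0. ✓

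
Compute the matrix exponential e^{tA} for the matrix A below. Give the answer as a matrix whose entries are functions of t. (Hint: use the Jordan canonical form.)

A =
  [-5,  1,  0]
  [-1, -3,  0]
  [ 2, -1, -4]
e^{tA} =
  [-t*exp(-4*t) + exp(-4*t), t*exp(-4*t), 0]
  [-t*exp(-4*t), t*exp(-4*t) + exp(-4*t), 0]
  [-t^2*exp(-4*t)/2 + 2*t*exp(-4*t), t^2*exp(-4*t)/2 - t*exp(-4*t), exp(-4*t)]

Strategy: write A = P · J · P⁻¹ where J is a Jordan canonical form, so e^{tA} = P · e^{tJ} · P⁻¹, and e^{tJ} can be computed block-by-block.

A has Jordan form
J =
  [-4,  1,  0]
  [ 0, -4,  1]
  [ 0,  0, -4]
(up to reordering of blocks).

Per-block formulas:
  For a 3×3 Jordan block J_3(-4): exp(t · J_3(-4)) = e^(-4t)·(I + t·N + (t^2/2)·N^2), where N is the 3×3 nilpotent shift.

After assembling e^{tJ} and conjugating by P, we get:

e^{tA} =
  [-t*exp(-4*t) + exp(-4*t), t*exp(-4*t), 0]
  [-t*exp(-4*t), t*exp(-4*t) + exp(-4*t), 0]
  [-t^2*exp(-4*t)/2 + 2*t*exp(-4*t), t^2*exp(-4*t)/2 - t*exp(-4*t), exp(-4*t)]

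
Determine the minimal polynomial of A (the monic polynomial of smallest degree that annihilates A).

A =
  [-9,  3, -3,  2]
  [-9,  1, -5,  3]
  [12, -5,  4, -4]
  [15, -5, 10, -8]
x^3 + 9*x^2 + 27*x + 27

The characteristic polynomial is χ_A(x) = (x + 3)^4, so the eigenvalues are known. The minimal polynomial is
  m_A(x) = Π_λ (x − λ)^{k_λ}
where k_λ is the size of the *largest* Jordan block for λ (equivalently, the smallest k with (A − λI)^k v = 0 for every generalised eigenvector v of λ).

  λ = -3: largest Jordan block has size 3, contributing (x + 3)^3

So m_A(x) = (x + 3)^3 = x^3 + 9*x^2 + 27*x + 27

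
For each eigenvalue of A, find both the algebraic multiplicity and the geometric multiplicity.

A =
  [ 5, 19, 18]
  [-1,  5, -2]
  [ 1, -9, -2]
λ = -4: alg = 1, geom = 1; λ = 6: alg = 2, geom = 1

Step 1 — factor the characteristic polynomial to read off the algebraic multiplicities:
  χ_A(x) = (x - 6)^2*(x + 4)

Step 2 — compute geometric multiplicities via the rank-nullity identity g(λ) = n − rank(A − λI):
  rank(A − (-4)·I) = 2, so dim ker(A − (-4)·I) = n − 2 = 1
  rank(A − (6)·I) = 2, so dim ker(A − (6)·I) = n − 2 = 1

Summary:
  λ = -4: algebraic multiplicity = 1, geometric multiplicity = 1
  λ = 6: algebraic multiplicity = 2, geometric multiplicity = 1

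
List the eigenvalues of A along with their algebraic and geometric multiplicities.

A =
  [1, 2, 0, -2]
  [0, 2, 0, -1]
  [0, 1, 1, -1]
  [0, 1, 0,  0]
λ = 1: alg = 4, geom = 3

Step 1 — factor the characteristic polynomial to read off the algebraic multiplicities:
  χ_A(x) = (x - 1)^4

Step 2 — compute geometric multiplicities via the rank-nullity identity g(λ) = n − rank(A − λI):
  rank(A − (1)·I) = 1, so dim ker(A − (1)·I) = n − 1 = 3

Summary:
  λ = 1: algebraic multiplicity = 4, geometric multiplicity = 3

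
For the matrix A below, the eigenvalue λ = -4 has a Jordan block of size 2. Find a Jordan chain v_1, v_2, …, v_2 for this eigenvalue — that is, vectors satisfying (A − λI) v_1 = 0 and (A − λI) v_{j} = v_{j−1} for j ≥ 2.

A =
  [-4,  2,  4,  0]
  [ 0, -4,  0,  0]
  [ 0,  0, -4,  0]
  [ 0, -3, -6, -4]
A Jordan chain for λ = -4 of length 2:
v_1 = (2, 0, 0, -3)ᵀ
v_2 = (0, 1, 0, 0)ᵀ

Let N = A − (-4)·I. We want v_2 with N^2 v_2 = 0 but N^1 v_2 ≠ 0; then v_{j-1} := N · v_j for j = 2, …, 2.

Pick v_2 = (0, 1, 0, 0)ᵀ.
Then v_1 = N · v_2 = (2, 0, 0, -3)ᵀ.

Sanity check: (A − (-4)·I) v_1 = (0, 0, 0, 0)ᵀ = 0. ✓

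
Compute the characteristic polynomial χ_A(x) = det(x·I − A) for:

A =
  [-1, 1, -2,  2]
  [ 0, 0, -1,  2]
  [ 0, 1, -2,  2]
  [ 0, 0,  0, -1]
x^4 + 4*x^3 + 6*x^2 + 4*x + 1

Expanding det(x·I − A) (e.g. by cofactor expansion or by noting that A is similar to its Jordan form J, which has the same characteristic polynomial as A) gives
  χ_A(x) = x^4 + 4*x^3 + 6*x^2 + 4*x + 1
which factors as (x + 1)^4. The eigenvalues (with algebraic multiplicities) are λ = -1 with multiplicity 4.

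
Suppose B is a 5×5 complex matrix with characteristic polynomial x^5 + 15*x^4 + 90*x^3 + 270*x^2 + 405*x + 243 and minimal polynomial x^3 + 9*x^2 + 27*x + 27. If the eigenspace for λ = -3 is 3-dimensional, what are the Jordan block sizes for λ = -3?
Block sizes for λ = -3: [3, 1, 1]

Step 1 — from the characteristic polynomial, algebraic multiplicity of λ = -3 is 5. From dim ker(B − (-3)·I) = 3, there are exactly 3 Jordan blocks for λ = -3.
Step 2 — from the minimal polynomial, the factor (x + 3)^3 tells us the largest block for λ = -3 has size 3.
Step 3 — with total size 5, 3 blocks, and largest block 3, the block sizes (in nonincreasing order) are [3, 1, 1].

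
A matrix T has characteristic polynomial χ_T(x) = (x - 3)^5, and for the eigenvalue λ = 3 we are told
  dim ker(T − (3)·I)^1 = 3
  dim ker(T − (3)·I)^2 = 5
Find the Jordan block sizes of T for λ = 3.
Block sizes for λ = 3: [2, 2, 1]

From the dimensions of kernels of powers, the number of Jordan blocks of size at least j is d_j − d_{j−1} where d_j = dim ker(N^j) (with d_0 = 0). Computing the differences gives [3, 2].
The number of blocks of size exactly k is (#blocks of size ≥ k) − (#blocks of size ≥ k + 1), so the partition is: 1 block(s) of size 1, 2 block(s) of size 2.
In nonincreasing order the block sizes are [2, 2, 1].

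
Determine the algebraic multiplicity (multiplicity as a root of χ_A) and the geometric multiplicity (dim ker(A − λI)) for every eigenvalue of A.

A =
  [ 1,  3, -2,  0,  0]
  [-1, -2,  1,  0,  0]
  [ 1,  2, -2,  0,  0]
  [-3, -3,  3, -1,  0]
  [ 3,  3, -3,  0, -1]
λ = -1: alg = 5, geom = 3

Step 1 — factor the characteristic polynomial to read off the algebraic multiplicities:
  χ_A(x) = (x + 1)^5

Step 2 — compute geometric multiplicities via the rank-nullity identity g(λ) = n − rank(A − λI):
  rank(A − (-1)·I) = 2, so dim ker(A − (-1)·I) = n − 2 = 3

Summary:
  λ = -1: algebraic multiplicity = 5, geometric multiplicity = 3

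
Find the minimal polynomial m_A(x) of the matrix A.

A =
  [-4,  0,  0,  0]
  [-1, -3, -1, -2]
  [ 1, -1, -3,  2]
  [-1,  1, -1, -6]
x^2 + 8*x + 16

The characteristic polynomial is χ_A(x) = (x + 4)^4, so the eigenvalues are known. The minimal polynomial is
  m_A(x) = Π_λ (x − λ)^{k_λ}
where k_λ is the size of the *largest* Jordan block for λ (equivalently, the smallest k with (A − λI)^k v = 0 for every generalised eigenvector v of λ).

  λ = -4: largest Jordan block has size 2, contributing (x + 4)^2

So m_A(x) = (x + 4)^2 = x^2 + 8*x + 16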